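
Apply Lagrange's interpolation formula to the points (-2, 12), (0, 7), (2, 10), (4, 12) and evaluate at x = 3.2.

Lagrange interpolation formula:
P(x) = Σ yᵢ × Lᵢ(x)
where Lᵢ(x) = Π_{j≠i} (x - xⱼ)/(xᵢ - xⱼ)

L_0(3.2) = (3.2 - 0)/(-2 - 0) × (3.2 - 2)/(-2 - 2) × (3.2 - 4)/(-2 - 4) = 0.064000
L_1(3.2) = (3.2 - (-2))/(0 - (-2)) × (3.2 - 2)/(0 - 2) × (3.2 - 4)/(0 - 4) = -0.312000
L_2(3.2) = (3.2 - (-2))/(2 - (-2)) × (3.2 - 0)/(2 - 0) × (3.2 - 4)/(2 - 4) = 0.832000
L_3(3.2) = (3.2 - (-2))/(4 - (-2)) × (3.2 - 0)/(4 - 0) × (3.2 - 2)/(4 - 2) = 0.416000

P(3.2) = 12×L_0(3.2) + 7×L_1(3.2) + 10×L_2(3.2) + 12×L_3(3.2)
P(3.2) = 11.896000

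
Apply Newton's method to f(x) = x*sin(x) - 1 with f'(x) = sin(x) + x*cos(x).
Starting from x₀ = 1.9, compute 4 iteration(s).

f(x) = x*sin(x) - 1
f'(x) = sin(x) + x*cos(x)
x₀ = 1.9

Newton-Raphson formula: x_{n+1} = x_n - f(x_n)/f'(x_n)

Iteration 1:
  f(1.900000) = 0.797970
  f'(1.900000) = 0.332050
  x_1 = 1.900000 - 0.797970/0.332050 = -0.503163
Iteration 2:
  f(-0.503163) = -0.757375
  f'(-0.503163) = -0.923001
  x_2 = -0.503163 - (-0.757375)/(-0.923001) = -1.323720
Iteration 3:
  f(-1.323720) = 0.283521
  f'(-1.323720) = -1.293374
  x_3 = -1.323720 - 0.283521/(-1.293374) = -1.104510
Iteration 4:
  f(-1.104510) = -0.013403
  f'(-1.104510) = -1.389801
  x_4 = -1.104510 - (-0.013403)/(-1.389801) = -1.114154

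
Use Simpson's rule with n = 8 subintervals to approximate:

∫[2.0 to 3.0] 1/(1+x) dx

f(x) = 1/(1+x)
a = 2.0, b = 3.0, n = 8
h = (b - a)/n = 0.125000

Simpson's rule: (h/3)[f(x₀) + 4f(x₁) + 2f(x₂) + ... + f(xₙ)]

x_0 = 2.0000, f(x_0) = 0.333333, coefficient = 1
x_1 = 2.1250, f(x_1) = 0.320000, coefficient = 4
x_2 = 2.2500, f(x_2) = 0.307692, coefficient = 2
x_3 = 2.3750, f(x_3) = 0.296296, coefficient = 4
x_4 = 2.5000, f(x_4) = 0.285714, coefficient = 2
x_5 = 2.6250, f(x_5) = 0.275862, coefficient = 4
x_6 = 2.7500, f(x_6) = 0.266667, coefficient = 2
x_7 = 2.8750, f(x_7) = 0.258065, coefficient = 4
x_8 = 3.0000, f(x_8) = 0.250000, coefficient = 1

I ≈ (0.125000/3) × 6.904371 = 0.287682
Exact value: 0.287682
Error: 0.000000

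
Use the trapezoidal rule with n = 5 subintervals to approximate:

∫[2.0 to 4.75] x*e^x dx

f(x) = x*e^x
a = 2.0, b = 4.75, n = 5
h = (b - a)/n = 0.550000

Trapezoidal rule: (h/2)[f(x₀) + 2f(x₁) + 2f(x₂) + ... + f(xₙ)]

x_0 = 2.0000, f(x_0) = 14.778112, coefficient = 1
x_1 = 2.5500, f(x_1) = 32.658115, coefficient = 2
x_2 = 3.1000, f(x_2) = 68.813649, coefficient = 2
x_3 = 3.6500, f(x_3) = 140.432531, coefficient = 2
x_4 = 4.2000, f(x_4) = 280.082590, coefficient = 2
x_5 = 4.7500, f(x_5) = 549.025352, coefficient = 1

I ≈ (0.550000/2) × 1607.777234 = 442.138739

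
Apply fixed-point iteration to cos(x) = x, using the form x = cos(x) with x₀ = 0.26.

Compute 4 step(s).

Equation: cos(x) = x
Fixed-point form: x = cos(x)
x₀ = 0.26

x_1 = g(0.260000) = 0.966390
x_2 = g(0.966390) = 0.568274
x_3 = g(0.568274) = 0.842831
x_4 = g(0.842831) = 0.665352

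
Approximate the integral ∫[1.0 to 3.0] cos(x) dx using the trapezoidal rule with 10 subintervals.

f(x) = cos(x)
a = 1.0, b = 3.0, n = 10
h = (b - a)/n = 0.200000

Trapezoidal rule: (h/2)[f(x₀) + 2f(x₁) + 2f(x₂) + ... + f(xₙ)]

x_0 = 1.0000, f(x_0) = 0.540302, coefficient = 1
x_1 = 1.2000, f(x_1) = 0.362358, coefficient = 2
x_2 = 1.4000, f(x_2) = 0.169967, coefficient = 2
x_3 = 1.6000, f(x_3) = -0.029200, coefficient = 2
x_4 = 1.8000, f(x_4) = -0.227202, coefficient = 2
x_5 = 2.0000, f(x_5) = -0.416147, coefficient = 2
x_6 = 2.2000, f(x_6) = -0.588501, coefficient = 2
x_7 = 2.4000, f(x_7) = -0.737394, coefficient = 2
x_8 = 2.6000, f(x_8) = -0.856889, coefficient = 2
x_9 = 2.8000, f(x_9) = -0.942222, coefficient = 2
x_10 = 3.0000, f(x_10) = -0.989992, coefficient = 1

I ≈ (0.200000/2) × -6.980149 = -0.698015
Exact value: -0.700351
Error: 0.002336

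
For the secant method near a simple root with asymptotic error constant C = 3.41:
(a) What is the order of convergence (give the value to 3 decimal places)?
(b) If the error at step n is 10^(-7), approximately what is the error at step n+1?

(a) Secant method has superlinear convergence with order φ = (1+√5)/2 ≈ 1.618.
    This means |e_{n+1}| ≈ C|e_n|^1.618.

(b) With |e_n| = 10^(-7) and C = 3.41:
    |e_{n+1}| ≈ 3.41 × (10^(-7))^1.618 = 3.41 × 10^(-11.33)

(a) ≈ 1.618 (golden ratio); (b) |e_{n+1}| ≈ 1.609e-11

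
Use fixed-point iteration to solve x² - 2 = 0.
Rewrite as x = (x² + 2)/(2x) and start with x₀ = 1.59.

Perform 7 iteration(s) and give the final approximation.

Equation: x² - 2 = 0
Fixed-point form: x = (x² + 2)/(2x)
x₀ = 1.59

x_1 = g(1.590000) = 1.423931
x_2 = g(1.423931) = 1.414247
x_3 = g(1.414247) = 1.414214
x_4 = g(1.414214) = 1.414214
x_5 = g(1.414214) = 1.414214
x_6 = g(1.414214) = 1.414214
x_7 = g(1.414214) = 1.414214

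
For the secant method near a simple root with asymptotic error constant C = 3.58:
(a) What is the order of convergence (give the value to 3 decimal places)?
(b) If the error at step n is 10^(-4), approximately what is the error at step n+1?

(a) Secant method has superlinear convergence with order φ = (1+√5)/2 ≈ 1.618.
    This means |e_{n+1}| ≈ C|e_n|^1.618.

(b) With |e_n| = 10^(-4) and C = 3.58:
    |e_{n+1}| ≈ 3.58 × (10^(-4))^1.618 = 3.58 × 10^(-6.47)

(a) ≈ 1.618 (golden ratio); (b) |e_{n+1}| ≈ 1.207e-06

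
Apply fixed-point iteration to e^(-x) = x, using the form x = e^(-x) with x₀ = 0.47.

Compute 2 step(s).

Equation: e^(-x) = x
Fixed-point form: x = e^(-x)
x₀ = 0.47

x_1 = g(0.470000) = 0.625002
x_2 = g(0.625002) = 0.535260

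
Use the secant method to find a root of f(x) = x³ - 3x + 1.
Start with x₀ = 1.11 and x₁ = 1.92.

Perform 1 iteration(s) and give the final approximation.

f(x) = x³ - 3x + 1
x₀ = 1.11, x₁ = 1.92

Secant formula: x_{n+1} = x_n - f(x_n)(x_n - x_{n-1})/(f(x_n) - f(x_{n-1}))

Iteration 1:
  f(1.110000) = -0.962369
  f(1.920000) = 2.317888
  x_2 = 1.920000 - 2.317888×(1.920000 - 1.110000)/(2.317888 - (-0.962369))
       = 1.347640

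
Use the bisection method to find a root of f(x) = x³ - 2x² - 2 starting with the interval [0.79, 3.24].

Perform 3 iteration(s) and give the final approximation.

f(x) = x³ - 2x² - 2
Initial interval: [0.79, 3.24]

Iteration 1:
  c_1 = (0.790000 + 3.240000)/2 = 2.015000
  f(c_1) = f(2.015000) = -1.939097
  f(a) × f(c) ≥ 0, new interval: [2.015000, 3.240000]
Iteration 2:
  c_2 = (2.015000 + 3.240000)/2 = 2.627500
  f(c_2) = f(2.627500) = 2.332107
  f(a) × f(c) < 0, new interval: [2.015000, 2.627500]
Iteration 3:
  c_3 = (2.015000 + 2.627500)/2 = 2.321250
  f(c_3) = f(2.321250) = -0.269040
  f(a) × f(c) ≥ 0, new interval: [2.321250, 2.627500]

After 3 iteration(s), the approximation is c_3 = 2.321250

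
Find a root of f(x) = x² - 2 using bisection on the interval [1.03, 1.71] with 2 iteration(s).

f(x) = x² - 2
Initial interval: [1.03, 1.71]

Iteration 1:
  c_1 = (1.030000 + 1.710000)/2 = 1.370000
  f(c_1) = f(1.370000) = -0.123100
  f(a) × f(c) ≥ 0, new interval: [1.370000, 1.710000]
Iteration 2:
  c_2 = (1.370000 + 1.710000)/2 = 1.540000
  f(c_2) = f(1.540000) = 0.371600
  f(a) × f(c) < 0, new interval: [1.370000, 1.540000]

After 2 iteration(s), the approximation is c_2 = 1.540000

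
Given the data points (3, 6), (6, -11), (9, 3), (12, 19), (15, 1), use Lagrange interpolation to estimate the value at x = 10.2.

Lagrange interpolation formula:
P(x) = Σ yᵢ × Lᵢ(x)
where Lᵢ(x) = Π_{j≠i} (x - xⱼ)/(xᵢ - xⱼ)

L_0(10.2) = (10.2 - 6)/(3 - 6) × (10.2 - 9)/(3 - 9) × (10.2 - 12)/(3 - 12) × (10.2 - 15)/(3 - 15) = 0.022400
L_1(10.2) = (10.2 - 3)/(6 - 3) × (10.2 - 9)/(6 - 9) × (10.2 - 12)/(6 - 12) × (10.2 - 15)/(6 - 15) = -0.153600
L_2(10.2) = (10.2 - 3)/(9 - 3) × (10.2 - 6)/(9 - 6) × (10.2 - 12)/(9 - 12) × (10.2 - 15)/(9 - 15) = 0.806400
L_3(10.2) = (10.2 - 3)/(12 - 3) × (10.2 - 6)/(12 - 6) × (10.2 - 9)/(12 - 9) × (10.2 - 15)/(12 - 15) = 0.358400
L_4(10.2) = (10.2 - 3)/(15 - 3) × (10.2 - 6)/(15 - 6) × (10.2 - 9)/(15 - 9) × (10.2 - 12)/(15 - 12) = -0.033600

P(10.2) = 6×L_0(10.2) + (-11)×L_1(10.2) + 3×L_2(10.2) + 19×L_3(10.2) + 1×L_4(10.2)
P(10.2) = 11.019200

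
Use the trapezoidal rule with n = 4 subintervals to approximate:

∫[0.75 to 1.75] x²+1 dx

f(x) = x²+1
a = 0.75, b = 1.75, n = 4
h = (b - a)/n = 0.250000

Trapezoidal rule: (h/2)[f(x₀) + 2f(x₁) + 2f(x₂) + ... + f(xₙ)]

x_0 = 0.7500, f(x_0) = 1.562500, coefficient = 1
x_1 = 1.0000, f(x_1) = 2.000000, coefficient = 2
x_2 = 1.2500, f(x_2) = 2.562500, coefficient = 2
x_3 = 1.5000, f(x_3) = 3.250000, coefficient = 2
x_4 = 1.7500, f(x_4) = 4.062500, coefficient = 1

I ≈ (0.250000/2) × 21.250000 = 2.656250
Exact value: 2.645833
Error: 0.010417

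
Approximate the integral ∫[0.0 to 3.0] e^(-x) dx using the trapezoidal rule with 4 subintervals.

f(x) = e^(-x)
a = 0.0, b = 3.0, n = 4
h = (b - a)/n = 0.750000

Trapezoidal rule: (h/2)[f(x₀) + 2f(x₁) + 2f(x₂) + ... + f(xₙ)]

x_0 = 0.0000, f(x_0) = 1.000000, coefficient = 1
x_1 = 0.7500, f(x_1) = 0.472367, coefficient = 2
x_2 = 1.5000, f(x_2) = 0.223130, coefficient = 2
x_3 = 2.2500, f(x_3) = 0.105399, coefficient = 2
x_4 = 3.0000, f(x_4) = 0.049787, coefficient = 1

I ≈ (0.750000/2) × 2.651579 = 0.994342
Exact value: 0.950213
Error: 0.044129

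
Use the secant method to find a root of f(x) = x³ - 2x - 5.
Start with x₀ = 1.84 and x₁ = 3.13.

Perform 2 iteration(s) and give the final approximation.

f(x) = x³ - 2x - 5
x₀ = 1.84, x₁ = 3.13

Secant formula: x_{n+1} = x_n - f(x_n)(x_n - x_{n-1})/(f(x_n) - f(x_{n-1}))

Iteration 1:
  f(1.840000) = -2.450496
  f(3.130000) = 19.404297
  x_2 = 3.130000 - 19.404297×(3.130000 - 1.840000)/(19.404297 - (-2.450496))
       = 1.984643
Iteration 2:
  f(3.130000) = 19.404297
  f(1.984643) = -1.152160
  x_3 = 1.984643 - (-1.152160)×(1.984643 - 3.130000)/(-1.152160 - 19.404297)
       = 2.048838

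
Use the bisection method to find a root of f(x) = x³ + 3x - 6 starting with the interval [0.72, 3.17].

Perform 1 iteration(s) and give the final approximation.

f(x) = x³ + 3x - 6
Initial interval: [0.72, 3.17]

Iteration 1:
  c_1 = (0.720000 + 3.170000)/2 = 1.945000
  f(c_1) = f(1.945000) = 7.192984
  f(a) × f(c) < 0, new interval: [0.720000, 1.945000]

After 1 iteration(s), the approximation is c_1 = 1.945000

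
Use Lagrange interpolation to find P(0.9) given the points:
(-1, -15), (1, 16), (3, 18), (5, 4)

Lagrange interpolation formula:
P(x) = Σ yᵢ × Lᵢ(x)
where Lᵢ(x) = Π_{j≠i} (x - xⱼ)/(xᵢ - xⱼ)

L_0(0.9) = (0.9 - 1)/(-1 - 1) × (0.9 - 3)/(-1 - 3) × (0.9 - 5)/(-1 - 5) = 0.017937
L_1(0.9) = (0.9 - (-1))/(1 - (-1)) × (0.9 - 3)/(1 - 3) × (0.9 - 5)/(1 - 5) = 1.022437
L_2(0.9) = (0.9 - (-1))/(3 - (-1)) × (0.9 - 1)/(3 - 1) × (0.9 - 5)/(3 - 5) = -0.048687
L_3(0.9) = (0.9 - (-1))/(5 - (-1)) × (0.9 - 1)/(5 - 1) × (0.9 - 3)/(5 - 3) = 0.008312

P(0.9) = (-15)×L_0(0.9) + 16×L_1(0.9) + 18×L_2(0.9) + 4×L_3(0.9)
P(0.9) = 15.246812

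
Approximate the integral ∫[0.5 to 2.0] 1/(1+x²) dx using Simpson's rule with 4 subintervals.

f(x) = 1/(1+x²)
a = 0.5, b = 2.0, n = 4
h = (b - a)/n = 0.375000

Simpson's rule: (h/3)[f(x₀) + 4f(x₁) + 2f(x₂) + ... + f(xₙ)]

x_0 = 0.5000, f(x_0) = 0.800000, coefficient = 1
x_1 = 0.8750, f(x_1) = 0.566372, coefficient = 4
x_2 = 1.2500, f(x_2) = 0.390244, coefficient = 2
x_3 = 1.6250, f(x_3) = 0.274678, coefficient = 4
x_4 = 2.0000, f(x_4) = 0.200000, coefficient = 1

I ≈ (0.375000/3) × 5.144687 = 0.643086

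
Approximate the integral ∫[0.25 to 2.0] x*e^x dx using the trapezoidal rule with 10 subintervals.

f(x) = x*e^x
a = 0.25, b = 2.0, n = 10
h = (b - a)/n = 0.175000

Trapezoidal rule: (h/2)[f(x₀) + 2f(x₁) + 2f(x₂) + ... + f(xₙ)]

x_0 = 0.2500, f(x_0) = 0.321006, coefficient = 1
x_1 = 0.4250, f(x_1) = 0.650076, coefficient = 2
x_2 = 0.6000, f(x_2) = 1.093271, coefficient = 2
x_3 = 0.7750, f(x_3) = 1.682209, coefficient = 2
x_4 = 0.9500, f(x_4) = 2.456424, coefficient = 2
x_5 = 1.1250, f(x_5) = 3.465244, coefficient = 2
x_6 = 1.3000, f(x_6) = 4.770086, coefficient = 2
x_7 = 1.4750, f(x_7) = 6.447278, coefficient = 2
x_8 = 1.6500, f(x_8) = 8.591517, coefficient = 2
x_9 = 1.8250, f(x_9) = 11.320101, coefficient = 2
x_10 = 2.0000, f(x_10) = 14.778112, coefficient = 1

I ≈ (0.175000/2) × 96.051529 = 8.404509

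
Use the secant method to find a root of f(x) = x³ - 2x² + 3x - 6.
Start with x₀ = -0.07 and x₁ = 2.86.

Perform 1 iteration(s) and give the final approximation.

f(x) = x³ - 2x² + 3x - 6
x₀ = -0.07, x₁ = 2.86

Secant formula: x_{n+1} = x_n - f(x_n)(x_n - x_{n-1})/(f(x_n) - f(x_{n-1}))

Iteration 1:
  f(-0.070000) = -6.220143
  f(2.860000) = 9.614456
  x_2 = 2.860000 - 9.614456×(2.860000 - (-0.070000))/(9.614456 - (-6.220143))
       = 1.080962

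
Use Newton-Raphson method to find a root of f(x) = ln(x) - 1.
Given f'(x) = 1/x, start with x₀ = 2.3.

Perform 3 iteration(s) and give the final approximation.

f(x) = ln(x) - 1
f'(x) = 1/x
x₀ = 2.3

Newton-Raphson formula: x_{n+1} = x_n - f(x_n)/f'(x_n)

Iteration 1:
  f(2.300000) = -0.167091
  f'(2.300000) = 0.434783
  x_1 = 2.300000 - (-0.167091)/0.434783 = 2.684309
Iteration 2:
  f(2.684309) = -0.012577
  f'(2.684309) = 0.372535
  x_2 = 2.684309 - (-0.012577)/0.372535 = 2.718069
Iteration 3:
  f(2.718069) = -0.000078
  f'(2.718069) = 0.367908
  x_3 = 2.718069 - (-0.000078)/0.367908 = 2.718282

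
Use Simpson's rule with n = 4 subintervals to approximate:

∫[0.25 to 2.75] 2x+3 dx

f(x) = 2x+3
a = 0.25, b = 2.75, n = 4
h = (b - a)/n = 0.625000

Simpson's rule: (h/3)[f(x₀) + 4f(x₁) + 2f(x₂) + ... + f(xₙ)]

x_0 = 0.2500, f(x_0) = 3.500000, coefficient = 1
x_1 = 0.8750, f(x_1) = 4.750000, coefficient = 4
x_2 = 1.5000, f(x_2) = 6.000000, coefficient = 2
x_3 = 2.1250, f(x_3) = 7.250000, coefficient = 4
x_4 = 2.7500, f(x_4) = 8.500000, coefficient = 1

I ≈ (0.625000/3) × 72.000000 = 15.000000
Exact value: 15.000000
Error: 0.000000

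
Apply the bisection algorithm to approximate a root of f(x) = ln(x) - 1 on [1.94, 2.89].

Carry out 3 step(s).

f(x) = ln(x) - 1
Initial interval: [1.94, 2.89]

Iteration 1:
  c_1 = (1.940000 + 2.890000)/2 = 2.415000
  f(c_1) = f(2.415000) = -0.118301
  f(a) × f(c) ≥ 0, new interval: [2.415000, 2.890000]
Iteration 2:
  c_2 = (2.415000 + 2.890000)/2 = 2.652500
  f(c_2) = f(2.652500) = -0.024497
  f(a) × f(c) ≥ 0, new interval: [2.652500, 2.890000]
Iteration 3:
  c_3 = (2.652500 + 2.890000)/2 = 2.771250
  f(c_3) = f(2.771250) = 0.019298
  f(a) × f(c) < 0, new interval: [2.652500, 2.771250]

After 3 iteration(s), the approximation is c_3 = 2.771250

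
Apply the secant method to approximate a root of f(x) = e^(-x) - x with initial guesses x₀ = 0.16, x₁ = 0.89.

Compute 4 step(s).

f(x) = e^(-x) - x
x₀ = 0.16, x₁ = 0.89

Secant formula: x_{n+1} = x_n - f(x_n)(x_n - x_{n-1})/(f(x_n) - f(x_{n-1}))

Iteration 1:
  f(0.160000) = 0.692144
  f(0.890000) = -0.479344
  x_2 = 0.890000 - (-0.479344)×(0.890000 - 0.160000)/(-0.479344 - 0.692144)
       = 0.591302
Iteration 2:
  f(0.890000) = -0.479344
  f(0.591302) = -0.037696
  x_3 = 0.591302 - (-0.037696)×(0.591302 - 0.890000)/(-0.037696 - (-0.479344))
       = 0.565807
Iteration 3:
  f(0.591302) = -0.037696
  f(0.565807) = 0.002094
  x_4 = 0.565807 - 0.002094×(0.565807 - 0.591302)/(0.002094 - (-0.037696))
       = 0.567149
Iteration 4:
  f(0.565807) = 0.002094
  f(0.567149) = -0.000009
  x_5 = 0.567149 - (-0.000009)×(0.567149 - 0.565807)/(-0.000009 - 0.002094)
       = 0.567143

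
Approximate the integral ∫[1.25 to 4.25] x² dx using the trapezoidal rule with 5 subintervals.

f(x) = x²
a = 1.25, b = 4.25, n = 5
h = (b - a)/n = 0.600000

Trapezoidal rule: (h/2)[f(x₀) + 2f(x₁) + 2f(x₂) + ... + f(xₙ)]

x_0 = 1.2500, f(x_0) = 1.562500, coefficient = 1
x_1 = 1.8500, f(x_1) = 3.422500, coefficient = 2
x_2 = 2.4500, f(x_2) = 6.002500, coefficient = 2
x_3 = 3.0500, f(x_3) = 9.302500, coefficient = 2
x_4 = 3.6500, f(x_4) = 13.322500, coefficient = 2
x_5 = 4.2500, f(x_5) = 18.062500, coefficient = 1

I ≈ (0.600000/2) × 83.725000 = 25.117500
Exact value: 24.937500
Error: 0.180000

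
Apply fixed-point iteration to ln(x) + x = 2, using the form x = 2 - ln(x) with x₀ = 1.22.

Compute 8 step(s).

Equation: ln(x) + x = 2
Fixed-point form: x = 2 - ln(x)
x₀ = 1.22

x_1 = g(1.220000) = 1.801149
x_2 = g(1.801149) = 1.411575
x_3 = g(1.411575) = 1.655294
x_4 = g(1.655294) = 1.496021
x_5 = g(1.496021) = 1.597191
x_6 = g(1.597191) = 1.531754
x_7 = g(1.531754) = 1.573587
x_8 = g(1.573587) = 1.546642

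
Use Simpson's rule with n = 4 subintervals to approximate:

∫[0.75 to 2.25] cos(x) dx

f(x) = cos(x)
a = 0.75, b = 2.25, n = 4
h = (b - a)/n = 0.375000

Simpson's rule: (h/3)[f(x₀) + 4f(x₁) + 2f(x₂) + ... + f(xₙ)]

x_0 = 0.7500, f(x_0) = 0.731689, coefficient = 1
x_1 = 1.1250, f(x_1) = 0.431177, coefficient = 4
x_2 = 1.5000, f(x_2) = 0.070737, coefficient = 2
x_3 = 1.8750, f(x_3) = -0.299534, coefficient = 4
x_4 = 2.2500, f(x_4) = -0.628174, coefficient = 1

I ≈ (0.375000/3) × 0.771562 = 0.096445
Exact value: 0.096434
Error: 0.000011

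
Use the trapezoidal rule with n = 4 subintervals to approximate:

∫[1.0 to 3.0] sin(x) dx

f(x) = sin(x)
a = 1.0, b = 3.0, n = 4
h = (b - a)/n = 0.500000

Trapezoidal rule: (h/2)[f(x₀) + 2f(x₁) + 2f(x₂) + ... + f(xₙ)]

x_0 = 1.0000, f(x_0) = 0.841471, coefficient = 1
x_1 = 1.5000, f(x_1) = 0.997495, coefficient = 2
x_2 = 2.0000, f(x_2) = 0.909297, coefficient = 2
x_3 = 2.5000, f(x_3) = 0.598472, coefficient = 2
x_4 = 3.0000, f(x_4) = 0.141120, coefficient = 1

I ≈ (0.500000/2) × 5.993120 = 1.498280
Exact value: 1.530295
Error: 0.032015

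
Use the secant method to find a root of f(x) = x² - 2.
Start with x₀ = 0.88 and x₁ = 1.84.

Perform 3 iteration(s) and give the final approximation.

f(x) = x² - 2
x₀ = 0.88, x₁ = 1.84

Secant formula: x_{n+1} = x_n - f(x_n)(x_n - x_{n-1})/(f(x_n) - f(x_{n-1}))

Iteration 1:
  f(0.880000) = -1.225600
  f(1.840000) = 1.385600
  x_2 = 1.840000 - 1.385600×(1.840000 - 0.880000)/(1.385600 - (-1.225600))
       = 1.330588
Iteration 2:
  f(1.840000) = 1.385600
  f(1.330588) = -0.229535
  x_3 = 1.330588 - (-0.229535)×(1.330588 - 1.840000)/(-0.229535 - 1.385600)
       = 1.402983
Iteration 3:
  f(1.330588) = -0.229535
  f(1.402983) = -0.031638
  x_4 = 1.402983 - (-0.031638)×(1.402983 - 1.330588)/(-0.031638 - (-0.229535))
       = 1.414557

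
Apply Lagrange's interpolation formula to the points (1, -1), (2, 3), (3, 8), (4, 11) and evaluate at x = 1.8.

Lagrange interpolation formula:
P(x) = Σ yᵢ × Lᵢ(x)
where Lᵢ(x) = Π_{j≠i} (x - xⱼ)/(xᵢ - xⱼ)

L_0(1.8) = (1.8 - 2)/(1 - 2) × (1.8 - 3)/(1 - 3) × (1.8 - 4)/(1 - 4) = 0.088000
L_1(1.8) = (1.8 - 1)/(2 - 1) × (1.8 - 3)/(2 - 3) × (1.8 - 4)/(2 - 4) = 1.056000
L_2(1.8) = (1.8 - 1)/(3 - 1) × (1.8 - 2)/(3 - 2) × (1.8 - 4)/(3 - 4) = -0.176000
L_3(1.8) = (1.8 - 1)/(4 - 1) × (1.8 - 2)/(4 - 2) × (1.8 - 3)/(4 - 3) = 0.032000

P(1.8) = (-1)×L_0(1.8) + 3×L_1(1.8) + 8×L_2(1.8) + 11×L_3(1.8)
P(1.8) = 2.024000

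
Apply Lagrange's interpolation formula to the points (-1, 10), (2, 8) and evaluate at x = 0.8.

Lagrange interpolation formula:
P(x) = Σ yᵢ × Lᵢ(x)
where Lᵢ(x) = Π_{j≠i} (x - xⱼ)/(xᵢ - xⱼ)

L_0(0.8) = (0.8 - 2)/(-1 - 2) = 0.400000
L_1(0.8) = (0.8 - (-1))/(2 - (-1)) = 0.600000

P(0.8) = 10×L_0(0.8) + 8×L_1(0.8)
P(0.8) = 8.800000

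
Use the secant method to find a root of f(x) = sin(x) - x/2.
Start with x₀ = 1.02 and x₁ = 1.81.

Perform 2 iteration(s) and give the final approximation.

f(x) = sin(x) - x/2
x₀ = 1.02, x₁ = 1.81

Secant formula: x_{n+1} = x_n - f(x_n)(x_n - x_{n-1})/(f(x_n) - f(x_{n-1}))

Iteration 1:
  f(1.020000) = 0.342108
  f(1.810000) = 0.066527
  x_2 = 1.810000 - 0.066527×(1.810000 - 1.020000)/(0.066527 - 0.342108)
       = 2.000711
Iteration 2:
  f(1.810000) = 0.066527
  f(2.000711) = -0.091354
  x_3 = 2.000711 - (-0.091354)×(2.000711 - 1.810000)/(-0.091354 - 0.066527)
       = 1.890361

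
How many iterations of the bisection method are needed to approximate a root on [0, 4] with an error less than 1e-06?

We need (b-a)/2^n ≤ 1e-06
(4 - 0)/2^n ≤ 1e-06
4/2^n ≤ 1e-06
2^n ≥ 4000000
n ≥ log₂(4000000) = 21.93
n ≥ 22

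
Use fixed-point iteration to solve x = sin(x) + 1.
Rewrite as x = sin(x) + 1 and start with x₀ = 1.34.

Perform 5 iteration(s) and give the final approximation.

Equation: x = sin(x) + 1
Fixed-point form: x = sin(x) + 1
x₀ = 1.34

x_1 = g(1.340000) = 1.973485
x_2 = g(1.973485) = 1.920011
x_3 = g(1.920011) = 1.939642
x_4 = g(1.939642) = 1.932744
x_5 = g(1.932744) = 1.935209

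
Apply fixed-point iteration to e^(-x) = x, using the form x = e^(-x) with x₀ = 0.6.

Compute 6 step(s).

Equation: e^(-x) = x
Fixed-point form: x = e^(-x)
x₀ = 0.6

x_1 = g(0.600000) = 0.548812
x_2 = g(0.548812) = 0.577636
x_3 = g(0.577636) = 0.561224
x_4 = g(0.561224) = 0.570511
x_5 = g(0.570511) = 0.565237
x_6 = g(0.565237) = 0.568226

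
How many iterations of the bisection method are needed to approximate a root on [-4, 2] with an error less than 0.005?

We need (b-a)/2^n ≤ 0.005
(2 - (-4))/2^n ≤ 0.005
6/2^n ≤ 0.005
2^n ≥ 1200
n ≥ log₂(1200) = 10.23
n ≥ 11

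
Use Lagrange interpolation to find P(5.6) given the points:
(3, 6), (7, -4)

Lagrange interpolation formula:
P(x) = Σ yᵢ × Lᵢ(x)
where Lᵢ(x) = Π_{j≠i} (x - xⱼ)/(xᵢ - xⱼ)

L_0(5.6) = (5.6 - 7)/(3 - 7) = 0.350000
L_1(5.6) = (5.6 - 3)/(7 - 3) = 0.650000

P(5.6) = 6×L_0(5.6) + (-4)×L_1(5.6)
P(5.6) = -0.500000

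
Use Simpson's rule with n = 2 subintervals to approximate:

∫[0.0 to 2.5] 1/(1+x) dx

f(x) = 1/(1+x)
a = 0.0, b = 2.5, n = 2
h = (b - a)/n = 1.250000

Simpson's rule: (h/3)[f(x₀) + 4f(x₁) + 2f(x₂) + ... + f(xₙ)]

x_0 = 0.0000, f(x_0) = 1.000000, coefficient = 1
x_1 = 1.2500, f(x_1) = 0.444444, coefficient = 4
x_2 = 2.5000, f(x_2) = 0.285714, coefficient = 1

I ≈ (1.250000/3) × 3.063492 = 1.276455
Exact value: 1.252763
Error: 0.023692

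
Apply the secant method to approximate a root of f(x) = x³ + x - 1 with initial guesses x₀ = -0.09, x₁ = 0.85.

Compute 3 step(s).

f(x) = x³ + x - 1
x₀ = -0.09, x₁ = 0.85

Secant formula: x_{n+1} = x_n - f(x_n)(x_n - x_{n-1})/(f(x_n) - f(x_{n-1}))

Iteration 1:
  f(-0.090000) = -1.090729
  f(0.850000) = 0.464125
  x_2 = 0.850000 - 0.464125×(0.850000 - (-0.090000))/(0.464125 - (-1.090729))
       = 0.569409
Iteration 2:
  f(0.850000) = 0.464125
  f(0.569409) = -0.245973
  x_3 = 0.569409 - (-0.245973)×(0.569409 - 0.850000)/(-0.245973 - 0.464125)
       = 0.666604
Iteration 3:
  f(0.569409) = -0.245973
  f(0.666604) = -0.037183
  x_4 = 0.666604 - (-0.037183)×(0.666604 - 0.569409)/(-0.037183 - (-0.245973))
       = 0.683913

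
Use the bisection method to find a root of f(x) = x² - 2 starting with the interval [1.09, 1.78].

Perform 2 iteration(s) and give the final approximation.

f(x) = x² - 2
Initial interval: [1.09, 1.78]

Iteration 1:
  c_1 = (1.090000 + 1.780000)/2 = 1.435000
  f(c_1) = f(1.435000) = 0.059225
  f(a) × f(c) < 0, new interval: [1.090000, 1.435000]
Iteration 2:
  c_2 = (1.090000 + 1.435000)/2 = 1.262500
  f(c_2) = f(1.262500) = -0.406094
  f(a) × f(c) ≥ 0, new interval: [1.262500, 1.435000]

After 2 iteration(s), the approximation is c_2 = 1.262500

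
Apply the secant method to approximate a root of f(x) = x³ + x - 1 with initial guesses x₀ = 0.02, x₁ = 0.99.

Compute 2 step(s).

f(x) = x³ + x - 1
x₀ = 0.02, x₁ = 0.99

Secant formula: x_{n+1} = x_n - f(x_n)(x_n - x_{n-1})/(f(x_n) - f(x_{n-1}))

Iteration 1:
  f(0.020000) = -0.979992
  f(0.990000) = 0.960299
  x_2 = 0.990000 - 0.960299×(0.990000 - 0.020000)/(0.960299 - (-0.979992))
       = 0.509923
Iteration 2:
  f(0.990000) = 0.960299
  f(0.509923) = -0.357487
  x_3 = 0.509923 - (-0.357487)×(0.509923 - 0.990000)/(-0.357487 - 0.960299)
       = 0.640157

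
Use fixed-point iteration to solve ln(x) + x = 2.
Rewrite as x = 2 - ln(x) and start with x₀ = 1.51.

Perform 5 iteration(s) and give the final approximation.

Equation: ln(x) + x = 2
Fixed-point form: x = 2 - ln(x)
x₀ = 1.51

x_1 = g(1.510000) = 1.587890
x_2 = g(1.587890) = 1.537594
x_3 = g(1.537594) = 1.569781
x_4 = g(1.569781) = 1.549064
x_5 = g(1.549064) = 1.562349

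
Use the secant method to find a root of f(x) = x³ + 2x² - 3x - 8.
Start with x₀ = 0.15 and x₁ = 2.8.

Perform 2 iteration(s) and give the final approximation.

f(x) = x³ + 2x² - 3x - 8
x₀ = 0.15, x₁ = 2.8

Secant formula: x_{n+1} = x_n - f(x_n)(x_n - x_{n-1})/(f(x_n) - f(x_{n-1}))

Iteration 1:
  f(0.150000) = -8.401625
  f(2.800000) = 21.232000
  x_2 = 2.800000 - 21.232000×(2.800000 - 0.150000)/(21.232000 - (-8.401625))
       = 0.901319
Iteration 2:
  f(2.800000) = 21.232000
  f(0.901319) = -8.346995
  x_3 = 0.901319 - (-8.346995)×(0.901319 - 2.800000)/(-8.346995 - 21.232000)
       = 1.437114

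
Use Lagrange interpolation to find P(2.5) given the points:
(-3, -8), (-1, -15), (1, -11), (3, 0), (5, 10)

Lagrange interpolation formula:
P(x) = Σ yᵢ × Lᵢ(x)
where Lᵢ(x) = Π_{j≠i} (x - xⱼ)/(xᵢ - xⱼ)

L_0(2.5) = (2.5 - (-1))/(-3 - (-1)) × (2.5 - 1)/(-3 - 1) × (2.5 - 3)/(-3 - 3) × (2.5 - 5)/(-3 - 5) = 0.017090
L_1(2.5) = (2.5 - (-3))/(-1 - (-3)) × (2.5 - 1)/(-1 - 1) × (2.5 - 3)/(-1 - 3) × (2.5 - 5)/(-1 - 5) = -0.107422
L_2(2.5) = (2.5 - (-3))/(1 - (-3)) × (2.5 - (-1))/(1 - (-1)) × (2.5 - 3)/(1 - 3) × (2.5 - 5)/(1 - 5) = 0.375977
L_3(2.5) = (2.5 - (-3))/(3 - (-3)) × (2.5 - (-1))/(3 - (-1)) × (2.5 - 1)/(3 - 1) × (2.5 - 5)/(3 - 5) = 0.751953
L_4(2.5) = (2.5 - (-3))/(5 - (-3)) × (2.5 - (-1))/(5 - (-1)) × (2.5 - 1)/(5 - 1) × (2.5 - 3)/(5 - 3) = -0.037598

P(2.5) = (-8)×L_0(2.5) + (-15)×L_1(2.5) + (-11)×L_2(2.5) + 0×L_3(2.5) + 10×L_4(2.5)
P(2.5) = -3.037109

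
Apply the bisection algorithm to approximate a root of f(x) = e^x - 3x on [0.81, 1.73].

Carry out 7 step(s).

f(x) = e^x - 3x
Initial interval: [0.81, 1.73]

Iteration 1:
  c_1 = (0.810000 + 1.730000)/2 = 1.270000
  f(c_1) = f(1.270000) = -0.249147
  f(a) × f(c) ≥ 0, new interval: [1.270000, 1.730000]
Iteration 2:
  c_2 = (1.270000 + 1.730000)/2 = 1.500000
  f(c_2) = f(1.500000) = -0.018311
  f(a) × f(c) ≥ 0, new interval: [1.500000, 1.730000]
Iteration 3:
  c_3 = (1.500000 + 1.730000)/2 = 1.615000
  f(c_3) = f(1.615000) = 0.182888
  f(a) × f(c) < 0, new interval: [1.500000, 1.615000]
Iteration 4:
  c_4 = (1.500000 + 1.615000)/2 = 1.557500
  f(c_4) = f(1.557500) = 0.074439
  f(a) × f(c) < 0, new interval: [1.500000, 1.557500]
Iteration 5:
  c_5 = (1.500000 + 1.557500)/2 = 1.528750
  f(c_5) = f(1.528750) = 0.026158
  f(a) × f(c) < 0, new interval: [1.500000, 1.528750]
Iteration 6:
  c_6 = (1.500000 + 1.528750)/2 = 1.514375
  f(c_6) = f(1.514375) = 0.003454
  f(a) × f(c) < 0, new interval: [1.500000, 1.514375]
Iteration 7:
  c_7 = (1.500000 + 1.514375)/2 = 1.507188
  f(c_7) = f(1.507188) = -0.007545
  f(a) × f(c) ≥ 0, new interval: [1.507188, 1.514375]

After 7 iteration(s), the approximation is c_7 = 1.507188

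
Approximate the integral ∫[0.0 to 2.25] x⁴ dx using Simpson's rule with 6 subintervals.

f(x) = x⁴
a = 0.0, b = 2.25, n = 6
h = (b - a)/n = 0.375000

Simpson's rule: (h/3)[f(x₀) + 4f(x₁) + 2f(x₂) + ... + f(xₙ)]

x_0 = 0.0000, f(x_0) = 0.000000, coefficient = 1
x_1 = 0.3750, f(x_1) = 0.019775, coefficient = 4
x_2 = 0.7500, f(x_2) = 0.316406, coefficient = 2
x_3 = 1.1250, f(x_3) = 1.601807, coefficient = 4
x_4 = 1.5000, f(x_4) = 5.062500, coefficient = 2
x_5 = 1.8750, f(x_5) = 12.359619, coefficient = 4
x_6 = 2.2500, f(x_6) = 25.628906, coefficient = 1

I ≈ (0.375000/3) × 92.311523 = 11.538940
Exact value: 11.533008
Error: 0.005933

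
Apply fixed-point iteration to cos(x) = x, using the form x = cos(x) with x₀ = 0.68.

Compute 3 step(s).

Equation: cos(x) = x
Fixed-point form: x = cos(x)
x₀ = 0.68

x_1 = g(0.680000) = 0.777573
x_2 = g(0.777573) = 0.712618
x_3 = g(0.712618) = 0.756652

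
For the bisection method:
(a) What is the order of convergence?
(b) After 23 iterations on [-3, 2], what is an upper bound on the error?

(a) Bisection has linear (order 1) convergence; the error is halved each step.

(b) Error bound = (b-a)/2^n = (2 - (-3))/2^{23}
    = 5/2^{23}

(a) 1 (linear); (b) error ≤ 5.96e-07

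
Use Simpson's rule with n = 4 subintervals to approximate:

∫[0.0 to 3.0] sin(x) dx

f(x) = sin(x)
a = 0.0, b = 3.0, n = 4
h = (b - a)/n = 0.750000

Simpson's rule: (h/3)[f(x₀) + 4f(x₁) + 2f(x₂) + ... + f(xₙ)]

x_0 = 0.0000, f(x_0) = 0.000000, coefficient = 1
x_1 = 0.7500, f(x_1) = 0.681639, coefficient = 4
x_2 = 1.5000, f(x_2) = 0.997495, coefficient = 2
x_3 = 2.2500, f(x_3) = 0.778073, coefficient = 4
x_4 = 3.0000, f(x_4) = 0.141120, coefficient = 1

I ≈ (0.750000/3) × 7.974958 = 1.993739
Exact value: 1.989992
Error: 0.003747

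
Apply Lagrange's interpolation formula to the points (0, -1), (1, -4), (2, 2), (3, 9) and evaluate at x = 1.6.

Lagrange interpolation formula:
P(x) = Σ yᵢ × Lᵢ(x)
where Lᵢ(x) = Π_{j≠i} (x - xⱼ)/(xᵢ - xⱼ)

L_0(1.6) = (1.6 - 1)/(0 - 1) × (1.6 - 2)/(0 - 2) × (1.6 - 3)/(0 - 3) = -0.056000
L_1(1.6) = (1.6 - 0)/(1 - 0) × (1.6 - 2)/(1 - 2) × (1.6 - 3)/(1 - 3) = 0.448000
L_2(1.6) = (1.6 - 0)/(2 - 0) × (1.6 - 1)/(2 - 1) × (1.6 - 3)/(2 - 3) = 0.672000
L_3(1.6) = (1.6 - 0)/(3 - 0) × (1.6 - 1)/(3 - 1) × (1.6 - 2)/(3 - 2) = -0.064000

P(1.6) = (-1)×L_0(1.6) + (-4)×L_1(1.6) + 2×L_2(1.6) + 9×L_3(1.6)
P(1.6) = -0.968000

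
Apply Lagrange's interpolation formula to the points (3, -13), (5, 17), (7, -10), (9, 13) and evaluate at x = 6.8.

Lagrange interpolation formula:
P(x) = Σ yᵢ × Lᵢ(x)
where Lᵢ(x) = Π_{j≠i} (x - xⱼ)/(xᵢ - xⱼ)

L_0(6.8) = (6.8 - 5)/(3 - 5) × (6.8 - 7)/(3 - 7) × (6.8 - 9)/(3 - 9) = -0.016500
L_1(6.8) = (6.8 - 3)/(5 - 3) × (6.8 - 7)/(5 - 7) × (6.8 - 9)/(5 - 9) = 0.104500
L_2(6.8) = (6.8 - 3)/(7 - 3) × (6.8 - 5)/(7 - 5) × (6.8 - 9)/(7 - 9) = 0.940500
L_3(6.8) = (6.8 - 3)/(9 - 3) × (6.8 - 5)/(9 - 5) × (6.8 - 7)/(9 - 7) = -0.028500

P(6.8) = (-13)×L_0(6.8) + 17×L_1(6.8) + (-10)×L_2(6.8) + 13×L_3(6.8)
P(6.8) = -7.784500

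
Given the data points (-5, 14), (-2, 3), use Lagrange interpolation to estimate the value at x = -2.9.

Lagrange interpolation formula:
P(x) = Σ yᵢ × Lᵢ(x)
where Lᵢ(x) = Π_{j≠i} (x - xⱼ)/(xᵢ - xⱼ)

L_0(-2.9) = (-2.9 - (-2))/(-5 - (-2)) = 0.300000
L_1(-2.9) = (-2.9 - (-5))/(-2 - (-5)) = 0.700000

P(-2.9) = 14×L_0(-2.9) + 3×L_1(-2.9)
P(-2.9) = 6.300000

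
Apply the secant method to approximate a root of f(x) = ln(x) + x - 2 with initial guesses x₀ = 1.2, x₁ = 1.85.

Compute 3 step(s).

f(x) = ln(x) + x - 2
x₀ = 1.2, x₁ = 1.85

Secant formula: x_{n+1} = x_n - f(x_n)(x_n - x_{n-1})/(f(x_n) - f(x_{n-1}))

Iteration 1:
  f(1.200000) = -0.617678
  f(1.850000) = 0.465186
  x_2 = 1.850000 - 0.465186×(1.850000 - 1.200000)/(0.465186 - (-0.617678))
       = 1.570768
Iteration 2:
  f(1.850000) = 0.465186
  f(1.570768) = 0.022332
  x_3 = 1.570768 - 0.022332×(1.570768 - 1.850000)/(0.022332 - 0.465186)
       = 1.556687
Iteration 3:
  f(1.570768) = 0.022332
  f(1.556687) = -0.000754
  x_4 = 1.556687 - (-0.000754)×(1.556687 - 1.570768)/(-0.000754 - 0.022332)
       = 1.557146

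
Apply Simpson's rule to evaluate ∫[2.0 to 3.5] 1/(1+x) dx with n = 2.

f(x) = 1/(1+x)
a = 2.0, b = 3.5, n = 2
h = (b - a)/n = 0.750000

Simpson's rule: (h/3)[f(x₀) + 4f(x₁) + 2f(x₂) + ... + f(xₙ)]

x_0 = 2.0000, f(x_0) = 0.333333, coefficient = 1
x_1 = 2.7500, f(x_1) = 0.266667, coefficient = 4
x_2 = 3.5000, f(x_2) = 0.222222, coefficient = 1

I ≈ (0.750000/3) × 1.622222 = 0.405556
Exact value: 0.405465
Error: 0.000090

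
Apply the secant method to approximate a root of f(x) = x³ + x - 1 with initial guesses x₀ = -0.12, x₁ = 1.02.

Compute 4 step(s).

f(x) = x³ + x - 1
x₀ = -0.12, x₁ = 1.02

Secant formula: x_{n+1} = x_n - f(x_n)(x_n - x_{n-1})/(f(x_n) - f(x_{n-1}))

Iteration 1:
  f(-0.120000) = -1.121728
  f(1.020000) = 1.081208
  x_2 = 1.020000 - 1.081208×(1.020000 - (-0.120000))/(1.081208 - (-1.121728))
       = 0.460484
Iteration 2:
  f(1.020000) = 1.081208
  f(0.460484) = -0.441872
  x_3 = 0.460484 - (-0.441872)×(0.460484 - 1.020000)/(-0.441872 - 1.081208)
       = 0.622810
Iteration 3:
  f(0.460484) = -0.441872
  f(0.622810) = -0.135608
  x_4 = 0.622810 - (-0.135608)×(0.622810 - 0.460484)/(-0.135608 - (-0.441872))
       = 0.694684
Iteration 4:
  f(0.622810) = -0.135608
  f(0.694684) = 0.029929
  x_5 = 0.694684 - 0.029929×(0.694684 - 0.622810)/(0.029929 - (-0.135608))
       = 0.681689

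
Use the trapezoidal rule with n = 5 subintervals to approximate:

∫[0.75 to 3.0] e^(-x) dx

f(x) = e^(-x)
a = 0.75, b = 3.0, n = 5
h = (b - a)/n = 0.450000

Trapezoidal rule: (h/2)[f(x₀) + 2f(x₁) + 2f(x₂) + ... + f(xₙ)]

x_0 = 0.7500, f(x_0) = 0.472367, coefficient = 1
x_1 = 1.2000, f(x_1) = 0.301194, coefficient = 2
x_2 = 1.6500, f(x_2) = 0.192050, coefficient = 2
x_3 = 2.1000, f(x_3) = 0.122456, coefficient = 2
x_4 = 2.5500, f(x_4) = 0.078082, coefficient = 2
x_5 = 3.0000, f(x_5) = 0.049787, coefficient = 1

I ≈ (0.450000/2) × 1.909718 = 0.429687
Exact value: 0.422579
Error: 0.007107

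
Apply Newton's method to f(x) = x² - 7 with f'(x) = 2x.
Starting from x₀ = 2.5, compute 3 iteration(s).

f(x) = x² - 7
f'(x) = 2x
x₀ = 2.5

Newton-Raphson formula: x_{n+1} = x_n - f(x_n)/f'(x_n)

Iteration 1:
  f(2.500000) = -0.750000
  f'(2.500000) = 5.000000
  x_1 = 2.500000 - (-0.750000)/5.000000 = 2.650000
Iteration 2:
  f(2.650000) = 0.022500
  f'(2.650000) = 5.300000
  x_2 = 2.650000 - 0.022500/5.300000 = 2.645755
Iteration 3:
  f(2.645755) = 0.000018
  f'(2.645755) = 5.291509
  x_3 = 2.645755 - 0.000018/5.291509 = 2.645751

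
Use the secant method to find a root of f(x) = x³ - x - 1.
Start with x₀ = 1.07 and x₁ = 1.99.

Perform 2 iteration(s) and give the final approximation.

f(x) = x³ - x - 1
x₀ = 1.07, x₁ = 1.99

Secant formula: x_{n+1} = x_n - f(x_n)(x_n - x_{n-1})/(f(x_n) - f(x_{n-1}))

Iteration 1:
  f(1.070000) = -0.844957
  f(1.990000) = 4.890599
  x_2 = 1.990000 - 4.890599×(1.990000 - 1.070000)/(4.890599 - (-0.844957))
       = 1.205534
Iteration 2:
  f(1.990000) = 4.890599
  f(1.205534) = -0.453518
  x_3 = 1.205534 - (-0.453518)×(1.205534 - 1.990000)/(-0.453518 - 4.890599)
       = 1.272106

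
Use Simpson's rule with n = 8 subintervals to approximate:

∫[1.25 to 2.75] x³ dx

f(x) = x³
a = 1.25, b = 2.75, n = 8
h = (b - a)/n = 0.187500

Simpson's rule: (h/3)[f(x₀) + 4f(x₁) + 2f(x₂) + ... + f(xₙ)]

x_0 = 1.2500, f(x_0) = 1.953125, coefficient = 1
x_1 = 1.4375, f(x_1) = 2.970459, coefficient = 4
x_2 = 1.6250, f(x_2) = 4.291016, coefficient = 2
x_3 = 1.8125, f(x_3) = 5.954346, coefficient = 4
x_4 = 2.0000, f(x_4) = 8.000000, coefficient = 2
x_5 = 2.1875, f(x_5) = 10.467529, coefficient = 4
x_6 = 2.3750, f(x_6) = 13.396484, coefficient = 2
x_7 = 2.5625, f(x_7) = 16.826416, coefficient = 4
x_8 = 2.7500, f(x_8) = 20.796875, coefficient = 1

I ≈ (0.187500/3) × 219.000000 = 13.687500
Exact value: 13.687500
Error: 0.000000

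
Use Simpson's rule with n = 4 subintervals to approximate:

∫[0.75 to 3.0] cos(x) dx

f(x) = cos(x)
a = 0.75, b = 3.0, n = 4
h = (b - a)/n = 0.562500

Simpson's rule: (h/3)[f(x₀) + 4f(x₁) + 2f(x₂) + ... + f(xₙ)]

x_0 = 0.7500, f(x_0) = 0.731689, coefficient = 1
x_1 = 1.3125, f(x_1) = 0.255434, coefficient = 4
x_2 = 1.8750, f(x_2) = -0.299534, coefficient = 2
x_3 = 2.4375, f(x_3) = -0.762199, coefficient = 4
x_4 = 3.0000, f(x_4) = -0.989992, coefficient = 1

I ≈ (0.562500/3) × -2.884432 = -0.540831
Exact value: -0.540519
Error: 0.000312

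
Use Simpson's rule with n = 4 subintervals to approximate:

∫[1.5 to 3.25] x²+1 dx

f(x) = x²+1
a = 1.5, b = 3.25, n = 4
h = (b - a)/n = 0.437500

Simpson's rule: (h/3)[f(x₀) + 4f(x₁) + 2f(x₂) + ... + f(xₙ)]

x_0 = 1.5000, f(x_0) = 3.250000, coefficient = 1
x_1 = 1.9375, f(x_1) = 4.753906, coefficient = 4
x_2 = 2.3750, f(x_2) = 6.640625, coefficient = 2
x_3 = 2.8125, f(x_3) = 8.910156, coefficient = 4
x_4 = 3.2500, f(x_4) = 11.562500, coefficient = 1

I ≈ (0.437500/3) × 82.750000 = 12.067708
Exact value: 12.067708
Error: 0.000000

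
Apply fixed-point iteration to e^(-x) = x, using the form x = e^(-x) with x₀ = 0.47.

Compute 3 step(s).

Equation: e^(-x) = x
Fixed-point form: x = e^(-x)
x₀ = 0.47

x_1 = g(0.470000) = 0.625002
x_2 = g(0.625002) = 0.535260
x_3 = g(0.535260) = 0.585517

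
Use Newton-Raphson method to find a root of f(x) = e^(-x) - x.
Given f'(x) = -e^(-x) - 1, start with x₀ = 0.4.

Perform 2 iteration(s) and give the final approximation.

f(x) = e^(-x) - x
f'(x) = -e^(-x) - 1
x₀ = 0.4

Newton-Raphson formula: x_{n+1} = x_n - f(x_n)/f'(x_n)

Iteration 1:
  f(0.400000) = 0.270320
  f'(0.400000) = -1.670320
  x_1 = 0.400000 - 0.270320/(-1.670320) = 0.561837
Iteration 2:
  f(0.561837) = 0.008323
  f'(0.561837) = -1.570161
  x_2 = 0.561837 - 0.008323/(-1.570161) = 0.567138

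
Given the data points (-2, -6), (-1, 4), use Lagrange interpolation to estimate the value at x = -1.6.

Lagrange interpolation formula:
P(x) = Σ yᵢ × Lᵢ(x)
where Lᵢ(x) = Π_{j≠i} (x - xⱼ)/(xᵢ - xⱼ)

L_0(-1.6) = (-1.6 - (-1))/(-2 - (-1)) = 0.600000
L_1(-1.6) = (-1.6 - (-2))/(-1 - (-2)) = 0.400000

P(-1.6) = (-6)×L_0(-1.6) + 4×L_1(-1.6)
P(-1.6) = -2.000000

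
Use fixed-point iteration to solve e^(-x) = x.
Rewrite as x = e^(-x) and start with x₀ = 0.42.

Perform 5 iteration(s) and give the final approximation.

Equation: e^(-x) = x
Fixed-point form: x = e^(-x)
x₀ = 0.42

x_1 = g(0.420000) = 0.657047
x_2 = g(0.657047) = 0.518380
x_3 = g(0.518380) = 0.595484
x_4 = g(0.595484) = 0.551295
x_5 = g(0.551295) = 0.576203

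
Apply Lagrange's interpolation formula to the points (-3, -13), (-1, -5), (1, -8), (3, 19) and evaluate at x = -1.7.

Lagrange interpolation formula:
P(x) = Σ yᵢ × Lᵢ(x)
where Lᵢ(x) = Π_{j≠i} (x - xⱼ)/(xᵢ - xⱼ)

L_0(-1.7) = (-1.7 - (-1))/(-3 - (-1)) × (-1.7 - 1)/(-3 - 1) × (-1.7 - 3)/(-3 - 3) = 0.185062
L_1(-1.7) = (-1.7 - (-3))/(-1 - (-3)) × (-1.7 - 1)/(-1 - 1) × (-1.7 - 3)/(-1 - 3) = 1.031063
L_2(-1.7) = (-1.7 - (-3))/(1 - (-3)) × (-1.7 - (-1))/(1 - (-1)) × (-1.7 - 3)/(1 - 3) = -0.267313
L_3(-1.7) = (-1.7 - (-3))/(3 - (-3)) × (-1.7 - (-1))/(3 - (-1)) × (-1.7 - 1)/(3 - 1) = 0.051188

P(-1.7) = (-13)×L_0(-1.7) + (-5)×L_1(-1.7) + (-8)×L_2(-1.7) + 19×L_3(-1.7)
P(-1.7) = -4.450062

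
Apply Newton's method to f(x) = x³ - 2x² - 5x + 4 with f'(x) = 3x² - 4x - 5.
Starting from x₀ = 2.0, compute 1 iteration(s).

f(x) = x³ - 2x² - 5x + 4
f'(x) = 3x² - 4x - 5
x₀ = 2.0

Newton-Raphson formula: x_{n+1} = x_n - f(x_n)/f'(x_n)

Iteration 1:
  f(2.000000) = -6.000000
  f'(2.000000) = -1.000000
  x_1 = 2.000000 - (-6.000000)/(-1.000000) = -4.000000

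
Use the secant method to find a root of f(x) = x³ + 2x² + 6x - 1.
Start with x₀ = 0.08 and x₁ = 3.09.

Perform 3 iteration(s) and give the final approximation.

f(x) = x³ + 2x² + 6x - 1
x₀ = 0.08, x₁ = 3.09

Secant formula: x_{n+1} = x_n - f(x_n)(x_n - x_{n-1})/(f(x_n) - f(x_{n-1}))

Iteration 1:
  f(0.080000) = -0.506688
  f(3.090000) = 66.139829
  x_2 = 3.090000 - 66.139829×(3.090000 - 0.080000)/(66.139829 - (-0.506688))
       = 0.102884
Iteration 2:
  f(3.090000) = 66.139829
  f(0.102884) = -0.360438
  x_3 = 0.102884 - (-0.360438)×(0.102884 - 3.090000)/(-0.360438 - 66.139829)
       = 0.119074
Iteration 3:
  f(0.102884) = -0.360438
  f(0.119074) = -0.255508
  x_4 = 0.119074 - (-0.255508)×(0.119074 - 0.102884)/(-0.255508 - (-0.360438))
       = 0.158499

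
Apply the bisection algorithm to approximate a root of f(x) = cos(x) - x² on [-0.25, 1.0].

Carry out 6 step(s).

f(x) = cos(x) - x²
Initial interval: [-0.25, 1.0]

Iteration 1:
  c_1 = (-0.250000 + 1.000000)/2 = 0.375000
  f(c_1) = f(0.375000) = 0.789883
  f(a) × f(c) ≥ 0, new interval: [0.375000, 1.000000]
Iteration 2:
  c_2 = (0.375000 + 1.000000)/2 = 0.687500
  f(c_2) = f(0.687500) = 0.300179
  f(a) × f(c) ≥ 0, new interval: [0.687500, 1.000000]
Iteration 3:
  c_3 = (0.687500 + 1.000000)/2 = 0.843750
  f(c_3) = f(0.843750) = -0.047248
  f(a) × f(c) < 0, new interval: [0.687500, 0.843750]
Iteration 4:
  c_4 = (0.687500 + 0.843750)/2 = 0.765625
  f(c_4) = f(0.765625) = 0.134768
  f(a) × f(c) ≥ 0, new interval: [0.765625, 0.843750]
Iteration 5:
  c_5 = (0.765625 + 0.843750)/2 = 0.804688
  f(c_5) = f(0.804688) = 0.045814
  f(a) × f(c) ≥ 0, new interval: [0.804688, 0.843750]
Iteration 6:
  c_6 = (0.804688 + 0.843750)/2 = 0.824219
  f(c_6) = f(0.824219) = -0.000206
  f(a) × f(c) < 0, new interval: [0.804688, 0.824219]

After 6 iteration(s), the approximation is c_6 = 0.824219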